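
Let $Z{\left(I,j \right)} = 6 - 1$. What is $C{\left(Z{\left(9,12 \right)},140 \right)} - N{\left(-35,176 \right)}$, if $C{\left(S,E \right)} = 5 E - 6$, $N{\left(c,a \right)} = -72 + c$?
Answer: $801$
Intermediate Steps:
$Z{\left(I,j \right)} = 5$
$C{\left(S,E \right)} = -6 + 5 E$
$C{\left(Z{\left(9,12 \right)},140 \right)} - N{\left(-35,176 \right)} = \left(-6 + 5 \cdot 140\right) - \left(-72 - 35\right) = \left(-6 + 700\right) - -107 = 694 + 107 = 801$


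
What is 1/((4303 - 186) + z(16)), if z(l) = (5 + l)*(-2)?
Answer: 1/4075 ≈ 0.00024540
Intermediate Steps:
z(l) = -10 - 2*l
1/((4303 - 186) + z(16)) = 1/((4303 - 186) + (-10 - 2*16)) = 1/(4117 + (-10 - 32)) = 1/(4117 - 42) = 1/4075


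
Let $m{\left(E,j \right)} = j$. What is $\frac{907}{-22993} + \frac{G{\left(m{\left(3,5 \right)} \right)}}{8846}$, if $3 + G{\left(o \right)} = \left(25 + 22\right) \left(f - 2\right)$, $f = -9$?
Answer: $- \frac{9989841}{101698039} \approx -0.09823$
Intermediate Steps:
$G{\left(o \right)} = -520$ ($G{\left(o \right)} = -3 + \left(25 + 22\right) \left(-9 - 2\right) = -3 + 47 \left(-11\right) = -3 - 517 = -520$)
$\frac{907}{-22993} + \frac{G{\left(m{\left(3,5 \right)} \right)}}{8846} = \frac{907}{-22993} - \frac{520}{8846} = 907 \left(- \frac{1}{22993}\right) - \frac{260}{4423} = - \frac{907}{22993} - \frac{260}{4423} = - \frac{9989841}{101698039}$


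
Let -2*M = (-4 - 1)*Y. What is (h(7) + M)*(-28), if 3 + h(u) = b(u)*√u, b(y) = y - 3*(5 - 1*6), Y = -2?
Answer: 224 - 280*√7 ≈ -516.81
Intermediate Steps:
b(y) = 3 + y (b(y) = y - 3*(5 - 6) = y - 3*(-1) = y + 3 = 3 + y)
h(u) = -3 + √u*(3 + u) (h(u) = -3 + (3 + u)*√u = -3 + √u*(3 + u))
M = -5 (M = -(-4 - 1)*(-2)/2 = -(-5)*(-2)/2 = -½*10 = -5)
(h(7) + M)*(-28) = ((-3 + √7*(3 + 7)) - 5)*(-28) = ((-3 + √7*10) - 5)*(-28) = ((-3 + 10*√7) - 5)*(-28) = (-8 + 10*√7)*(-28) = 224 - 280*√7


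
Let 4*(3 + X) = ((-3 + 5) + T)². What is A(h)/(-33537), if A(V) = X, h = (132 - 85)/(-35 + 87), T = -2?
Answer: 1/11179 ≈ 8.9453e-5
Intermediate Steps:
h = 47/52 ≈ 0.90385
X = -3 (X = -3 + ((-3 + 5) - 2)²/4 = -3 + (2 - 2)²/4 = -3 + (¼)*0² = -3 + (¼)*0 = -3 + 0 = -3)
A(V) = -3
A(h)/(-33537) = -3/(-33537) = -3*(-1/33537) = 1/11179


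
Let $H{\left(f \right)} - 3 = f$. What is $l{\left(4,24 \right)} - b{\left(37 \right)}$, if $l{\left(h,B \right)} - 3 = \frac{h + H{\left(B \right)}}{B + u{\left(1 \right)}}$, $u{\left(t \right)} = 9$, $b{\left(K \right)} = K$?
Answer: $- \frac{1091}{33} \approx -33.061$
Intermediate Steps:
$H{\left(f \right)} = 3 + f$
$l{\left(h,B \right)} = 3 + \frac{3 + B + h}{9 + B}$ ($l{\left(h,B \right)} = 3 + \frac{h + \left(3 + B\right)}{B + 9} = 3 + \frac{3 + B + h}{9 + B}$)
$l{\left(4,24 \right)} - b{\left(37 \right)} = \frac{30 + 4 + 4 \cdot 24}{9 + 24} - 37 = \frac{30 + 4 + 96}{33} - 37 = \frac{1}{33} \cdot 130 - 37 = \frac{130}{33} - 37 = - \frac{1091}{33}$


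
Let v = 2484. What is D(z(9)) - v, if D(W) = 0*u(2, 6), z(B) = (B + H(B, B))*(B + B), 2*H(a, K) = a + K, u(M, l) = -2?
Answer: -2484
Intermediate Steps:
H(a, K) = K/2 + a/2 (H(a, K) = (a + K)/2 = (K + a)/2 = K/2 + a/2)
z(B) = 4*B**2 (z(B) = (B + (B/2 + B/2))*(B + B) = (B + B)*(2*B) = (2*B)*(2*B) = 4*B**2)
D(W) = 0 (D(W) = 0*(-2) = 0)
D(z(9)) - v = 0 - 1*2484 = 0 - 2484 = -2484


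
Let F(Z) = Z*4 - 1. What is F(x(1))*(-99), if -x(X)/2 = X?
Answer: 891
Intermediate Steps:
x(X) = -2*X
F(Z) = -1 + 4*Z (F(Z) = 4*Z - 1 = -1 + 4*Z)
F(x(1))*(-99) = (-1 + 4*(-2*1))*(-99) = (-1 + 4*(-2))*(-99) = (-1 - 8)*(-99) = -9*(-99) = 891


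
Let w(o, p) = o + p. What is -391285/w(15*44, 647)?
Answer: -391285/1307 ≈ -299.38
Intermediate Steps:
-391285/w(15*44, 647) = -391285/(15*44 + 647) = -391285/(660 + 647) = -391285/1307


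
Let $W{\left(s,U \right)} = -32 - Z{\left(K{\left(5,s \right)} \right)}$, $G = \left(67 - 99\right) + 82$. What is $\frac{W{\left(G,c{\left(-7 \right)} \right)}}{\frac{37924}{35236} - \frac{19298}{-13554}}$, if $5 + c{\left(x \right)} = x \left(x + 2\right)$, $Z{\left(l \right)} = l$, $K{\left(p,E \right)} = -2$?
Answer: $- \frac{895478895}{74625389} \approx -12.0$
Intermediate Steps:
$c{\left(x \right)} = -5 + x \left(2 + x\right)$ ($c{\left(x \right)} = -5 + x \left(x + 2\right) = -5 + x \left(2 + x\right)$)
$G = 50$ ($G = -32 + 82 = 50$)
$W{\left(s,U \right)} = -30$ ($W{\left(s,U \right)} = -32 - -2 = -32 + 2 = -30$)
$\frac{W{\left(G,c{\left(-7 \right)} \right)}}{\frac{37924}{35236} - \frac{19298}{-13554}} = - \frac{30}{\frac{37924}{35236} - \frac{19298}{-13554}} = - \frac{30}{37924 \cdot \frac{1}{35236} - - \frac{9649}{6777}} = - \frac{30}{\frac{9481}{8809} + \frac{9649}{6777}} = - \frac{30}{\frac{149250778}{59698593}} = \left(-30\right) \frac{59698593}{149250778} = - \frac{895478895}{74625389}$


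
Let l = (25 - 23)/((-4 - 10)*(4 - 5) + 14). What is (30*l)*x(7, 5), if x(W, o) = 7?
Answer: 15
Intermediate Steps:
l = 1/14 (l = 2/(-14*(-1) + 14) = 2/(14 + 14) = 2/28 = 2*(1/28) = 1/14 ≈ 0.071429)
(30*l)*x(7, 5) = (30*(1/14))*7 = (15/7)*7 = 15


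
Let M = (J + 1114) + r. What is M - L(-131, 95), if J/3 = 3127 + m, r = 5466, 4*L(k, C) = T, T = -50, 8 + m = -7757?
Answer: -14643/2 ≈ -7321.5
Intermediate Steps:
m = -7765 (m = -8 - 7757 = -7765)
L(k, C) = -25/2 (L(k, C) = (1/4)*(-50) = -25/2)
J = -13914 (J = 3*(3127 - 7765) = 3*(-4638) = -13914)
M = -7334 (M = (-13914 + 1114) + 5466 = -12800 + 5466 = -7334)
M - L(-131, 95) = -7334 - 1*(-25/2) = -7334 + 25/2 = -14643/2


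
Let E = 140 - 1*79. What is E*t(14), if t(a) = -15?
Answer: -915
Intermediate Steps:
E = 61 (E = 140 - 79 = 61)
E*t(14) = 61*(-15) = -915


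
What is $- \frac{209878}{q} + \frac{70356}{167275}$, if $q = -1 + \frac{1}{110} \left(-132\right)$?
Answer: $\frac{175537486166}{1840025} \approx 95400.0$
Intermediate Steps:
$q = - \frac{11}{5}$ ($q = -1 + \frac{1}{110} \left(-132\right) = -1 - \frac{6}{5} = - \frac{11}{5} \approx -2.2$)
$- \frac{209878}{q} + \frac{70356}{167275} = - \frac{209878}{- \frac{11}{5}} + \frac{70356}{167275} = \left(-209878\right) \left(- \frac{5}{11}\right) + 70356 \cdot \frac{1}{167275} = \frac{1049390}{11} + \frac{70356}{167275} = \frac{175537486166}{1840025}$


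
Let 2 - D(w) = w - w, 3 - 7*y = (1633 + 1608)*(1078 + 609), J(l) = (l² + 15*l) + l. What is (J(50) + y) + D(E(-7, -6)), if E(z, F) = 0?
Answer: -5444450/7 ≈ -7.7778e+5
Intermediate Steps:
J(l) = l² + 16*l
y = -5467564/7 (y = 3/7 - (1633 + 1608)*(1078 + 609)/7 = 3/7 - 463*1687 = 3/7 - ⅐*5467567 = 3/7 - 781081 = -5467564/7 ≈ -7.8108e+5)
D(w) = 2 (D(w) = 2 - (w - w) = 2 - 1*0 = 2 + 0 = 2)
(J(50) + y) + D(E(-7, -6)) = (50*(16 + 50) - 5467564/7) + 2 = (50*66 - 5467564/7) + 2 = (3300 - 5467564/7) + 2 = -5444464/7 + 2 = -5444450/7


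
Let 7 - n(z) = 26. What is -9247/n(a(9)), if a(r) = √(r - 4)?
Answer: 9247/19 ≈ 486.68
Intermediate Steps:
a(r) = √(-4 + r)
n(z) = -19 (n(z) = 7 - 1*26 = 7 - 26 = -19)
-9247/n(a(9)) = -9247/(-19) = -9247*(-1/19) = 9247/19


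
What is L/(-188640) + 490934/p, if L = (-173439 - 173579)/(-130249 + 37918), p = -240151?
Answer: -4275418917525139/2091393388447920 ≈ -2.0443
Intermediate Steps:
L = 347018/92331 (L = -347018/(-92331) = -347018*(-1/92331) = 347018/92331 ≈ 3.7584)
L/(-188640) + 490934/p = (347018/92331)/(-188640) + 490934/(-240151) = (347018/92331)*(-1/188640) + 490934*(-1/240151) = -173509/8708659920 - 490934/240151 = -4275418917525139/2091393388447920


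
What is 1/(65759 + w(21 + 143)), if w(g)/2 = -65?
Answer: 1/65629 ≈ 1.5237e-5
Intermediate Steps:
w(g) = -130 (w(g) = 2*(-65) = -130)
1/(65759 + w(21 + 143)) = 1/(65759 - 130) = 1/65629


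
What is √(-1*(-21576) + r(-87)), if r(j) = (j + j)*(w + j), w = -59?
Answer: 18*√145 ≈ 216.75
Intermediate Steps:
r(j) = 2*j*(-59 + j) (r(j) = (j + j)*(-59 + j) = (2*j)*(-59 + j) = 2*j*(-59 + j))
√(-1*(-21576) + r(-87)) = √(-1*(-21576) + 2*(-87)*(-59 - 87)) = √(21576 + 2*(-87)*(-146)) = √(21576 + 25404) = √46980 = 18*√145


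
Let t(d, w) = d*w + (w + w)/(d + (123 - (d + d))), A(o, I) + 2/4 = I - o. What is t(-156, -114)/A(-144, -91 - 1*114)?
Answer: -3307672/11439 ≈ -289.16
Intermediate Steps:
A(o, I) = -½ + I - o (A(o, I) = -½ + (I - o) = -½ + I - o)
t(d, w) = d*w + 2*w/(123 - d) (t(d, w) = d*w + (2*w)/(d + (123 - 2*d)) = d*w + (2*w)/(123 - d) = d*w + 2*w/(123 - d))
t(-156, -114)/A(-144, -91 - 1*114) = (-114*(-2 + (-156)² - 123*(-156))/(-123 - 156))/(-½ + (-91 - 1*114) - 1*(-144)) = (-114*(-2 + 24336 + 19188)/(-279))/(-½ + (-91 - 114) + 144) = (-114*(-1/279)*43522)/(-½ - 205 + 144) = 1653836/(93*(-123/2)) = (1653836/93)*(-2/123) = -3307672/11439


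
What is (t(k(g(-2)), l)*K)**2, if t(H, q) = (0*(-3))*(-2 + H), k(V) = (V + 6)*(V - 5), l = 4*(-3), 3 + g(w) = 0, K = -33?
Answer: 0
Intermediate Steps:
g(w) = -3 (g(w) = -3 + 0 = -3)
l = -12
k(V) = (-5 + V)*(6 + V) (k(V) = (6 + V)*(-5 + V) = (-5 + V)*(6 + V))
t(H, q) = 0 (t(H, q) = 0*(-2 + H) = 0)
(t(k(g(-2)), l)*K)**2 = (0*(-33))**2 = 0**2 = 0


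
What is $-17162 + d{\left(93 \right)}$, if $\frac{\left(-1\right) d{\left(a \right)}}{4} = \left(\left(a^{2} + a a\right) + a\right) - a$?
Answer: $-86354$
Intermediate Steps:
$d{\left(a \right)} = - 8 a^{2}$ ($d{\left(a \right)} = - 4 \left(\left(\left(a^{2} + a a\right) + a\right) - a\right) = - 4 \left(\left(\left(a^{2} + a^{2}\right) + a\right) - a\right) = - 4 \left(\left(2 a^{2} + a\right) - a\right) = - 4 \left(\left(a + 2 a^{2}\right) - a\right) = - 4 \cdot 2 a^{2} = - 8 a^{2}$)
$-17162 + d{\left(93 \right)} = -17162 - 8 \cdot 93^{2} = -17162 - 69192 = -86354$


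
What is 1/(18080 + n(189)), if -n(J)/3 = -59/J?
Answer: 63/1139099 ≈ 5.5307e-5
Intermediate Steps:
n(J) = 177/J (n(J) = -(-177)/J = 177/J)
1/(18080 + n(189)) = 1/(18080 + 177/189) = 1/(18080 + 177*(1/189)) = 1/(18080 + 59/63) = 1/(1139099/63) = 63/1139099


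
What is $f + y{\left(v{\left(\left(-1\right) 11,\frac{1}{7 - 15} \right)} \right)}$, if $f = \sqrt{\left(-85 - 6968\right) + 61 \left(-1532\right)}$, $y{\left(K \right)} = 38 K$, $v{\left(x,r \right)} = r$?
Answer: $- \frac{19}{4} + i \sqrt{100505} \approx -4.75 + 317.03 i$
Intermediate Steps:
$f = i \sqrt{100505}$ ($f = \sqrt{\left(-85 - 6968\right) - 93452} = \sqrt{-7053 - 93452} = \sqrt{-100505} = i \sqrt{100505} \approx 317.03 i$)
$f + y{\left(v{\left(\left(-1\right) 11,\frac{1}{7 - 15} \right)} \right)} = i \sqrt{100505} + \frac{38}{7 - 15} = i \sqrt{100505} + \frac{38}{-8} = i \sqrt{100505} + 38 \left(- \frac{1}{8}\right) = i \sqrt{100505} - \frac{19}{4} = - \frac{19}{4} + i \sqrt{100505}$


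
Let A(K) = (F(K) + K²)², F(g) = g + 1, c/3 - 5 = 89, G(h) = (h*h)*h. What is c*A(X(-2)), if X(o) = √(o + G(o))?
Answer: 20022 - 5076*I*√10 ≈ 20022.0 - 16052.0*I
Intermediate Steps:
G(h) = h³ (G(h) = h²*h = h³)
c = 282 (c = 15 + 3*89 = 15 + 267 = 282)
X(o) = √(o + o³)
F(g) = 1 + g
A(K) = (1 + K + K²)² (A(K) = ((1 + K) + K²)² = (1 + K + K²)²)
c*A(X(-2)) = 282*(1 + √(-2 + (-2)³) + (√(-2 + (-2)³))²)² = 282*(1 + √(-2 - 8) + (√(-2 - 8))²)² = 282*(1 + √(-10) + (√(-10))²)² = 282*(1 + I*√10 + (I*√10)²)² = 282*(1 + I*√10 - 10)² = 282*(-9 + I*√10)²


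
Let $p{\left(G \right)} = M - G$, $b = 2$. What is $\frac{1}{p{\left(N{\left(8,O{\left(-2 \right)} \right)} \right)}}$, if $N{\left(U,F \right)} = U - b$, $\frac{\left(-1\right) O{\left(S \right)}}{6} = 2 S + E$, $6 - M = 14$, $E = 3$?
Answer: $- \frac{1}{14} \approx -0.071429$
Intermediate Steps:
$M = -8$ ($M = 6 - 14 = -8$)
$O{\left(S \right)} = -18 - 12 S$ ($O{\left(S \right)} = - 6 \left(2 S + 3\right) = - 6 \left(3 + 2 S\right) = -18 - 12 S$)
$N{\left(U,F \right)} = -2 + U$ ($N{\left(U,F \right)} = U - 2 = -2 + U$)
$p{\left(G \right)} = -8 - G$
$\frac{1}{p{\left(N{\left(8,O{\left(-2 \right)} \right)} \right)}} = \frac{1}{-8 - \left(-2 + 8\right)} = \frac{1}{-8 - 6} = \frac{1}{-14} = - \frac{1}{14}$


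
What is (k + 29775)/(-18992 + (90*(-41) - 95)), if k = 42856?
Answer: -72631/22777 ≈ -3.1888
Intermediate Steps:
(k + 29775)/(-18992 + (90*(-41) - 95)) = (42856 + 29775)/(-18992 + (90*(-41) - 95)) = 72631/(-18992 + (-3690 - 95)) = 72631/(-18992 - 3785) = 72631/(-22777) = 72631*(-1/22777) = -72631/22777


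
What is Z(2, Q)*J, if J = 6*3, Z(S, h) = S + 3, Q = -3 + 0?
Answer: 90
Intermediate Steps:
Q = -3
Z(S, h) = 3 + S
J = 18
Z(2, Q)*J = (3 + 2)*18 = 5*18 = 90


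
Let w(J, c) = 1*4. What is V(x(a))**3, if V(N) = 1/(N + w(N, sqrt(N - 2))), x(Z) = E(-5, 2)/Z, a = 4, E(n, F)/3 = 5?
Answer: 64/29791 ≈ 0.0021483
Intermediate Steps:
E(n, F) = 15 (E(n, F) = 3*5 = 15)
w(J, c) = 4
x(Z) = 15/Z
V(N) = 1/(4 + N) (V(N) = 1/(N + 4) = 1/(4 + N))
V(x(a))**3 = (1/(4 + 15/4))**3 = (1/(31/4))**3 = (4/31)**3 = 64/29791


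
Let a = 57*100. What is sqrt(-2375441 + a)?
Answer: I*sqrt(2369741) ≈ 1539.4*I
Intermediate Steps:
a = 5700
sqrt(-2375441 + a) = sqrt(-2375441 + 5700) = sqrt(-2369741) = I*sqrt(2369741)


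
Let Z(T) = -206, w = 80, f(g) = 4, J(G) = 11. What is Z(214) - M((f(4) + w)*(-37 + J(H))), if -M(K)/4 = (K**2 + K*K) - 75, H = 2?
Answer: 38158342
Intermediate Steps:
M(K) = 300 - 8*K**2 (M(K) = -4*((K**2 + K*K) - 75) = -4*((K**2 + K**2) - 75) = -4*(2*K**2 - 75) = -4*(-75 + 2*K**2) = 300 - 8*K**2)
Z(214) - M((f(4) + w)*(-37 + J(H))) = -206 - (300 - 8*(-37 + 11)**2*(4 + 80)**2) = -206 - (300 - 8*(84*(-26))**2) = -206 - (300 - 8*(-2184)**2) = -206 - (300 - 8*4769856) = -206 - (300 - 38158848) = -206 - 1*(-38158548) = -206 + 38158548 = 38158342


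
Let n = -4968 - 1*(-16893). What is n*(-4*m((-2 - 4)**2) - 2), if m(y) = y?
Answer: -1741050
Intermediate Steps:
n = 11925 (n = -4968 + 16893 = 11925)
n*(-4*m((-2 - 4)**2) - 2) = 11925*(-4*(-2 - 4)**2 - 2) = 11925*(-4*(-6)**2 - 2) = 11925*(-4*36 - 2) = 11925*(-144 - 2) = 11925*(-146) = -1741050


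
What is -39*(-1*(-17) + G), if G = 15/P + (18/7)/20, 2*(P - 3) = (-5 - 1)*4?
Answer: -42211/70 ≈ -603.01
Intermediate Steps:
P = -9 (P = 3 + ((-5 - 1)*4)/2 = 3 + (-6*4)/2 = 3 + (1/2)*(-24) = 3 - 12 = -9)
G = -323/210 (G = 15/(-9) + (18/7)/20 = 15*(-1/9) + (18*(1/7))*(1/20) = -5/3 + (18/7)*(1/20) = -5/3 + 9/70 = -323/210 ≈ -1.5381)
-39*(-1*(-17) + G) = -39*(-1*(-17) - 323/210) = -39*(17 - 323/210) = -39*3247/210 = -42211/70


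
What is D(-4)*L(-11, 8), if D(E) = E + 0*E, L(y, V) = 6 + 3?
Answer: -36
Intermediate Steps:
L(y, V) = 9
D(E) = E (D(E) = E + 0 = E)
D(-4)*L(-11, 8) = -4*9 = -36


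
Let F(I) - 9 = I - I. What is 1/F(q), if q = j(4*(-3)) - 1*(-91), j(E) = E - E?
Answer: ⅑ ≈ 0.11111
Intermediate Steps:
j(E) = 0
q = 91 (q = 0 - 1*(-91) = 0 + 91 = 91)
F(I) = 9 (F(I) = 9 + (I - I) = 9 + 0 = 9)
1/F(q) = 1/9 = ⅑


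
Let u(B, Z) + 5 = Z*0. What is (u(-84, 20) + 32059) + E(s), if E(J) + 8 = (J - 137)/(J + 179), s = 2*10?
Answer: 6377037/199 ≈ 32045.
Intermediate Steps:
s = 20
E(J) = -8 + (-137 + J)/(179 + J) (E(J) = -8 + (J - 137)/(J + 179) = -8 + (-137 + J)/(179 + J))
u(B, Z) = -5 (u(B, Z) = -5 + Z*0 = -5 + 0 = -5)
(u(-84, 20) + 32059) + E(s) = (-5 + 32059) + (-1569 - 7*20)/(179 + 20) = 32054 + (-1569 - 140)/199 = 32054 + (1/199)*(-1709) = 32054 - 1709/199 = 6377037/199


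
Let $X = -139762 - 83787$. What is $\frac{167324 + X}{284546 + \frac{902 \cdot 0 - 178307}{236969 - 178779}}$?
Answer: $- \frac{3271732750}{16557553433} \approx -0.1976$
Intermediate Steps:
$X = -223549$ ($X = -139762 - 83787 = -223549$)
$\frac{167324 + X}{284546 + \frac{902 \cdot 0 - 178307}{236969 - 178779}} = \frac{167324 - 223549}{284546 + \frac{902 \cdot 0 - 178307}{236969 - 178779}} = - \frac{56225}{284546 + \frac{0 - 178307}{58190}} = - \frac{56225}{284546 - \frac{178307}{58190}} = - \frac{56225}{\frac{16557553433}{58190}} = \left(-56225\right) \frac{58190}{16557553433} = - \frac{3271732750}{16557553433}$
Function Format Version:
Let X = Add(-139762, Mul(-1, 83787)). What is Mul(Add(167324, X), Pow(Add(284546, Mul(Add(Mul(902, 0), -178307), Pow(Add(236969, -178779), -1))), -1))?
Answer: Rational(-3271732750, 16557553433) ≈ -0.19760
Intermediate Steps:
X = -223549 (X = Add(-139762, -83787) = -223549)
Mul(Add(167324, X), Pow(Add(284546, Mul(Add(Mul(902, 0), -178307), Pow(Add(236969, -178779), -1))), -1)) = Mul(Add(167324, -223549), Pow(Add(284546, Mul(Add(Mul(902, 0), -178307), Pow(Add(236969, -178779), -1))), -1)) = Mul(-56225, Pow(Add(284546, Mul(Add(0, -178307), Pow(58190, -1))), -1)) = Mul(-56225, Pow(Add(284546, Mul(-178307, Rational(1, 58190))), -1)) = Mul(-56225, Pow(Add(284546, Rational(-178307, 58190)), -1)) = Mul(-56225, Pow(Rational(16557553433, 58190), -1)) = Mul(-56225, Rational(58190, 16557553433)) = Rational(-3271732750, 16557553433)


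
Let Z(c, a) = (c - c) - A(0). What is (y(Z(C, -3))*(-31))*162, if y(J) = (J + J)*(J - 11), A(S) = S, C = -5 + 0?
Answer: 0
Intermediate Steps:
C = -5
Z(c, a) = 0 (Z(c, a) = (c - c) - 1*0 = 0 + 0 = 0)
y(J) = 2*J*(-11 + J) (y(J) = (2*J)*(-11 + J) = 2*J*(-11 + J))
(y(Z(C, -3))*(-31))*162 = ((2*0*(-11 + 0))*(-31))*162 = ((2*0*(-11))*(-31))*162 = (0*(-31))*162 = 0*162 = 0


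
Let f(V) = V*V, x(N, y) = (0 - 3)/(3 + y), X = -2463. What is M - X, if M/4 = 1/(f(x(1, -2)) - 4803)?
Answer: 5903809/2397 ≈ 2463.0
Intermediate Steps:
x(N, y) = -3/(3 + y)
f(V) = V²
M = -2/2397 (M = 4/((-3/(3 - 2))² - 4803) = 4/((-3/1)² - 4803) = 4/((-3*1)² - 4803) = 4/((-3)² - 4803) = 4/(9 - 4803) = 4/(-4794) = 4*(-1/4794) = -2/2397 ≈ -0.00083438)
M - X = -2/2397 - 1*(-2463) = -2/2397 + 2463 = 5903809/2397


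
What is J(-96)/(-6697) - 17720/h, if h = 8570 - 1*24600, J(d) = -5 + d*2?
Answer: 12182875/10735291 ≈ 1.1348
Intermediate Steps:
J(d) = -5 + 2*d
h = -16030 (h = 8570 - 24600 = -16030)
J(-96)/(-6697) - 17720/h = (-5 + 2*(-96))/(-6697) - 17720/(-16030) = (-5 - 192)*(-1/6697) - 17720*(-1/16030) = -197*(-1/6697) + 1772/1603 = 197/6697 + 1772/1603 = 12182875/10735291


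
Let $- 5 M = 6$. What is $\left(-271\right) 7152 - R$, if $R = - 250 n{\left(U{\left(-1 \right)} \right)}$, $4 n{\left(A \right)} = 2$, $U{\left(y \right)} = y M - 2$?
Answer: $-1938067$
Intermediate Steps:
$M = - \frac{6}{5}$ ($M = \left(- \frac{1}{5}\right) 6 = - \frac{6}{5} \approx -1.2$)
$U{\left(y \right)} = -2 - \frac{6 y}{5}$ ($U{\left(y \right)} = y \left(- \frac{6}{5}\right) - 2 = - \frac{6 y}{5} - 2 = -2 - \frac{6 y}{5}$)
$n{\left(A \right)} = \frac{1}{2}$ ($n{\left(A \right)} = \frac{1}{4} \cdot 2 = \frac{1}{2}$)
$R = -125$ ($R = \left(-250\right) \frac{1}{2} = -125$)
$\left(-271\right) 7152 - R = \left(-271\right) 7152 - -125 = -1938192 + 125 = -1938067$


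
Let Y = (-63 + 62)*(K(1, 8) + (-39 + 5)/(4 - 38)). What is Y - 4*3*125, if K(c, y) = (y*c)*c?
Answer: -1509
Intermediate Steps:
K(c, y) = y*c**2 (K(c, y) = (c*y)*c = y*c**2)
Y = -9 (Y = (-63 + 62)*(8*1**2 + (-39 + 5)/(4 - 38)) = -(8*1 - 34/(-34)) = -(8 - 34*(-1/34)) = -(8 + 1) = -1*9 = -9)
Y - 4*3*125 = -9 - 4*3*125 = -9 - 12*125 = -9 - 1500 = -1509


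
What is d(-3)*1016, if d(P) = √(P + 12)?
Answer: 3048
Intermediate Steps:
d(P) = √(12 + P)
d(-3)*1016 = √(12 - 3)*1016 = √9*1016 = 3*1016 = 3048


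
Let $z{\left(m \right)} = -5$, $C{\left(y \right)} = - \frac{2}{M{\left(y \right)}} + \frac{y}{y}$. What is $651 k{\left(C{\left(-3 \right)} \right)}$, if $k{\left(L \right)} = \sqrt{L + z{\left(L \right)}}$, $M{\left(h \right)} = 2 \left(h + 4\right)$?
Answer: $651 i \sqrt{5} \approx 1455.7 i$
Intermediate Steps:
$M{\left(h \right)} = 8 + 2 h$ ($M{\left(h \right)} = 2 \left(4 + h\right) = 8 + 2 h$)
$C{\left(y \right)} = 1 - \frac{2}{8 + 2 y}$ ($C{\left(y \right)} = - \frac{2}{8 + 2 y} + \frac{y}{y} = - \frac{2}{8 + 2 y} + 1 = 1 - \frac{2}{8 + 2 y}$)
$k{\left(L \right)} = \sqrt{-5 + L}$ ($k{\left(L \right)} = \sqrt{L - 5} = \sqrt{-5 + L}$)
$651 k{\left(C{\left(-3 \right)} \right)} = 651 \sqrt{-5 + \frac{3 - 3}{4 - 3}} = 651 \sqrt{-5 + 1^{-1} \cdot 0} = 651 \sqrt{-5 + 1 \cdot 0} = 651 \sqrt{-5 + 0} = 651 \sqrt{-5} = 651 i \sqrt{5}$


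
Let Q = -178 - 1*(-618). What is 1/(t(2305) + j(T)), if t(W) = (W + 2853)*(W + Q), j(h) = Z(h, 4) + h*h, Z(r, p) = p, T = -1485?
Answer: 1/16363939 ≈ 6.1110e-8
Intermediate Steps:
Q = 440 (Q = -178 + 618 = 440)
j(h) = 4 + h² (j(h) = 4 + h*h = 4 + h²)
t(W) = (440 + W)*(2853 + W) (t(W) = (W + 2853)*(W + 440) = (2853 + W)*(440 + W) = (440 + W)*(2853 + W))
1/(t(2305) + j(T)) = 1/((1255320 + 2305² + 3293*2305) + (4 + (-1485)²)) = 1/((1255320 + 5313025 + 7590365) + (4 + 2205225)) = 1/(14158710 + 2205229) = 1/16363939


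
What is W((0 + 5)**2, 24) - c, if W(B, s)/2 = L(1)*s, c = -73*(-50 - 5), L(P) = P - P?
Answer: -4015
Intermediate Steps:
L(P) = 0
c = 4015 (c = -73*(-55) = 4015)
W(B, s) = 0 (W(B, s) = 2*(0*s) = 2*0 = 0)
W((0 + 5)**2, 24) - c = 0 - 1*4015 = 0 - 4015 = -4015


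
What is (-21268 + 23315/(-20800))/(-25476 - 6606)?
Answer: 29493181/44487040 ≈ 0.66296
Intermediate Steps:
(-21268 + 23315/(-20800))/(-25476 - 6606) = (-21268 + 23315*(-1/20800))/(-32082) = (-21268 - 4663/4160)*(-1/32082) = -88479543/4160*(-1/32082) = 29493181/44487040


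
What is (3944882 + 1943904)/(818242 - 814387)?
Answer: 5888786/3855 ≈ 1527.6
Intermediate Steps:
(3944882 + 1943904)/(818242 - 814387) = 5888786/3855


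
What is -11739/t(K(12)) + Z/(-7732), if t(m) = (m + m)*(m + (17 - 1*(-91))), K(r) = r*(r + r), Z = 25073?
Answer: -484151413/146969856 ≈ -3.2942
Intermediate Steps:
K(r) = 2*r² (K(r) = r*(2*r) = 2*r²)
t(m) = 2*m*(108 + m) (t(m) = (2*m)*(m + (17 + 91)) = (2*m)*(m + 108) = (2*m)*(108 + m) = 2*m*(108 + m))
-11739/t(K(12)) + Z/(-7732) = -11739*1/(576*(108 + 2*12²)) + 25073/(-7732) = -11739*1/(576*(108 + 2*144)) + 25073*(-1/7732) = -11739*1/(576*(108 + 288)) - 25073/7732 = -11739/(2*288*396) - 25073/7732 = -11739/228096 - 25073/7732 = -11739*1/228096 - 25073/7732 = -3913/76032 - 25073/7732 = -484151413/146969856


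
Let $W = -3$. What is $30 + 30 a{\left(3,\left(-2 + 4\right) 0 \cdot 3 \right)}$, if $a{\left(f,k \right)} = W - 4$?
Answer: $-180$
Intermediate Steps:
$a{\left(f,k \right)} = -7$ ($a{\left(f,k \right)} = -3 - 4 = -7$)
$30 + 30 a{\left(3,\left(-2 + 4\right) 0 \cdot 3 \right)} = 30 + 30 \left(-7\right) = 30 - 210 = -180$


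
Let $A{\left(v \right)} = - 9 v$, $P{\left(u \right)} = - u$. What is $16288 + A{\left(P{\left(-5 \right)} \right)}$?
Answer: $16243$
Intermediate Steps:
$16288 + A{\left(P{\left(-5 \right)} \right)} = 16288 - 9 \left(\left(-1\right) \left(-5\right)\right) = 16288 - 45 = 16243$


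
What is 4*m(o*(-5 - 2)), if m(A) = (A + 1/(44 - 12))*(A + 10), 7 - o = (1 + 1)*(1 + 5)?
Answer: 50445/8 ≈ 6305.6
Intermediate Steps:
o = -5 (o = 7 - (1 + 1)*(1 + 5) = 7 - 2*6 = 7 - 1*12 = 7 - 12 = -5)
m(A) = (10 + A)*(1/32 + A) (m(A) = (A + 1/32)*(10 + A) = (1/32 + A)*(10 + A) = (10 + A)*(1/32 + A))
4*m(o*(-5 - 2)) = 4*(5/16 + (-5*(-5 - 2))² + 321*(-5*(-5 - 2))/32) = 4*(5/16 + (-5*(-7))² + 321*(-5*(-7))/32) = 4*(5/16 + 35² + (321/32)*35) = 4*(5/16 + 1225 + 11235/32) = 4*(50445/32) = 50445/8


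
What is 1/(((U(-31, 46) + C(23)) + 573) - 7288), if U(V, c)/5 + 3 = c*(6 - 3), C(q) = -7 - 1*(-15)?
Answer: -1/6032 ≈ -0.00016578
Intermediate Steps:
C(q) = 8 (C(q) = -7 + 15 = 8)
U(V, c) = -15 + 15*c (U(V, c) = -15 + 5*(c*(6 - 3)) = -15 + 5*(c*3) = -15 + 5*(3*c) = -15 + 15*c)
1/(((U(-31, 46) + C(23)) + 573) - 7288) = 1/((((-15 + 15*46) + 8) + 573) - 7288) = 1/((((-15 + 690) + 8) + 573) - 7288) = 1/(((675 + 8) + 573) - 7288) = 1/((683 + 573) - 7288) = 1/(1256 - 7288) = 1/(-6032) = -1/6032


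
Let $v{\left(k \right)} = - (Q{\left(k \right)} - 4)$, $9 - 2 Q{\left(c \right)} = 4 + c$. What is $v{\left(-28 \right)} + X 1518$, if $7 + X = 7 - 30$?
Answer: $- \frac{91105}{2} \approx -45553.0$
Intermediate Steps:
$Q{\left(c \right)} = \frac{5}{2} - \frac{c}{2}$ ($Q{\left(c \right)} = \frac{9}{2} - \frac{4 + c}{2} = \frac{9}{2} - \left(2 + \frac{c}{2}\right) = \frac{5}{2} - \frac{c}{2}$)
$v{\left(k \right)} = \frac{3}{2} + \frac{k}{2}$ ($v{\left(k \right)} = - (\left(\frac{5}{2} - \frac{k}{2}\right) - 4) = - (- \frac{3}{2} - \frac{k}{2}) = \frac{3}{2} + \frac{k}{2}$)
$X = -30$ ($X = -7 + \left(7 - 30\right) = -7 - 23 = -30$)
$v{\left(-28 \right)} + X 1518 = \left(\frac{3}{2} + \frac{1}{2} \left(-28\right)\right) - 45540 = \left(\frac{3}{2} - 14\right) - 45540 = - \frac{25}{2} - 45540 = - \frac{91105}{2}$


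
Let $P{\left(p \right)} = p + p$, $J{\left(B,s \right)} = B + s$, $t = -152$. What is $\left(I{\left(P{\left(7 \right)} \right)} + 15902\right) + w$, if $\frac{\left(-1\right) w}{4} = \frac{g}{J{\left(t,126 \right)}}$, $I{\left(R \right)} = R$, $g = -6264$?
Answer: $\frac{194380}{13} \approx 14952.0$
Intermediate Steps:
$P{\left(p \right)} = 2 p$
$w = - \frac{12528}{13}$ ($w = - 4 \left(- \frac{6264}{-152 + 126}\right) = - 4 \left(- \frac{6264}{-26}\right) = - 4 \left(\left(-6264\right) \left(- \frac{1}{26}\right)\right) = \left(-4\right) \frac{3132}{13} = - \frac{12528}{13} \approx -963.69$)
$\left(I{\left(P{\left(7 \right)} \right)} + 15902\right) + w = \left(2 \cdot 7 + 15902\right) - \frac{12528}{13} = \left(14 + 15902\right) - \frac{12528}{13} = 15916 - \frac{12528}{13} = \frac{194380}{13}$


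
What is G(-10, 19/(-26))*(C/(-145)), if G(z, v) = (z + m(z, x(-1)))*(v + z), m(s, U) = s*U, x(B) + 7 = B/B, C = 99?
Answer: 138105/377 ≈ 366.33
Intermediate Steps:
x(B) = -6 (x(B) = -7 + B/B = -7 + 1 = -6)
m(s, U) = U*s
G(z, v) = -5*z*(v + z) (G(z, v) = (z - 6*z)*(v + z) = (-5*z)*(v + z) = -5*z*(v + z))
G(-10, 19/(-26))*(C/(-145)) = (5*(-10)*(-19/(-26) - 1*(-10)))*(99/(-145)) = (5*(-10)*(-19*(-1)/26 + 10))*(99*(-1/145)) = (5*(-10)*(-1*(-19/26) + 10))*(-99/145) = (5*(-10)*(19/26 + 10))*(-99/145) = (5*(-10)*(279/26))*(-99/145) = -6975/13*(-99/145) = 138105/377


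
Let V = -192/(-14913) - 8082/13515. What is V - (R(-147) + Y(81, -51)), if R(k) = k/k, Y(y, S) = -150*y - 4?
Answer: 272145492761/22394355 ≈ 12152.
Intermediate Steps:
Y(y, S) = -4 - 150*y
V = -13103554/22394355 (V = -192*(-1/14913) - 8082*1/13515 = 64/4971 - 2694/4505 = -13103554/22394355 ≈ -0.58513)
R(k) = 1
V - (R(-147) + Y(81, -51)) = -13103554/22394355 - (1 + (-4 - 150*81)) = -13103554/22394355 - (1 + (-4 - 12150)) = -13103554/22394355 - (1 - 12154) = -13103554/22394355 - 1*(-12153) = -13103554/22394355 + 12153 = 272145492761/22394355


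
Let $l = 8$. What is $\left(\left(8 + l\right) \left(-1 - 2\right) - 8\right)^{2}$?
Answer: $3136$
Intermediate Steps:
$\left(\left(8 + l\right) \left(-1 - 2\right) - 8\right)^{2} = \left(\left(8 + 8\right) \left(-1 - 2\right) - 8\right)^{2} = \left(16 \left(-3\right) - 8\right)^{2} = \left(-48 - 8\right)^{2} = \left(-56\right)^{2} = 3136$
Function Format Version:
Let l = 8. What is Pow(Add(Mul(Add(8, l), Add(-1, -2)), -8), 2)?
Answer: 3136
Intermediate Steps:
Pow(Add(Mul(Add(8, l), Add(-1, -2)), -8), 2) = Pow(Add(Mul(Add(8, 8), Add(-1, -2)), -8), 2) = Pow(Add(Mul(16, -3), -8), 2) = Pow(Add(-48, -8), 2) = Pow(-56, 2) = 3136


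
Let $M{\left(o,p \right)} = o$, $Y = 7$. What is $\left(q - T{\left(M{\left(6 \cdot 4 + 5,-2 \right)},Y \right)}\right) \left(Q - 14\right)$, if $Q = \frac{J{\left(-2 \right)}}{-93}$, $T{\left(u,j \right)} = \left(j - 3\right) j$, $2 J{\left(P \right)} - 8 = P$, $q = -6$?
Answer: $\frac{14790}{31} \approx 477.1$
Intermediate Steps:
$J{\left(P \right)} = 4 + \frac{P}{2}$
$T{\left(u,j \right)} = j \left(-3 + j\right)$ ($T{\left(u,j \right)} = \left(-3 + j\right) j = j \left(-3 + j\right)$)
$Q = - \frac{1}{31}$ ($Q = \frac{4 + \frac{1}{2} \left(-2\right)}{-93} = \left(4 - 1\right) \left(- \frac{1}{93}\right) = 3 \left(- \frac{1}{93}\right) = - \frac{1}{31} \approx -0.032258$)
$\left(q - T{\left(M{\left(6 \cdot 4 + 5,-2 \right)},Y \right)}\right) \left(Q - 14\right) = \left(-6 - 7 \left(-3 + 7\right)\right) \left(- \frac{1}{31} - 14\right) = \left(-6 - 7 \cdot 4\right) \left(- \frac{435}{31}\right) = \left(-6 - 28\right) \left(- \frac{435}{31}\right) = \left(-34\right) \left(- \frac{435}{31}\right) = \frac{14790}{31}$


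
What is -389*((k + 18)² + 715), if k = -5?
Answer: -343876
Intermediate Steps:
-389*((k + 18)² + 715) = -389*((-5 + 18)² + 715) = -389*(13² + 715) = -389*(169 + 715) = -389*884 = -343876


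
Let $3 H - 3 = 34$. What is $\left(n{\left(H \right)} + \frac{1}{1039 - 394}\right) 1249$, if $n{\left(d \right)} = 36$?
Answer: $\frac{29003029}{645} \approx 44966.0$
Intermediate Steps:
$H = \frac{37}{3}$ ($H = 1 + \frac{1}{3} \cdot 34 = 1 + \frac{34}{3} = \frac{37}{3} \approx 12.333$)
$\left(n{\left(H \right)} + \frac{1}{1039 - 394}\right) 1249 = \left(36 + \frac{1}{1039 - 394}\right) 1249 = \left(36 + \frac{1}{645}\right) 1249 = \frac{23221}{645} \cdot 1249 = \frac{29003029}{645}$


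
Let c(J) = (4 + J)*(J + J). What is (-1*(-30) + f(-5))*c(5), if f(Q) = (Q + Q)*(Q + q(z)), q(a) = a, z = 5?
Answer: 2700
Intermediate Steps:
c(J) = 2*J*(4 + J) (c(J) = (4 + J)*(2*J) = 2*J*(4 + J))
f(Q) = 2*Q*(5 + Q) (f(Q) = (Q + Q)*(Q + 5) = (2*Q)*(5 + Q) = 2*Q*(5 + Q))
(-1*(-30) + f(-5))*c(5) = (-1*(-30) + 2*(-5)*(5 - 5))*(2*5*(4 + 5)) = (30 + 2*(-5)*0)*(2*5*9) = (30 + 0)*90 = 30*90 = 2700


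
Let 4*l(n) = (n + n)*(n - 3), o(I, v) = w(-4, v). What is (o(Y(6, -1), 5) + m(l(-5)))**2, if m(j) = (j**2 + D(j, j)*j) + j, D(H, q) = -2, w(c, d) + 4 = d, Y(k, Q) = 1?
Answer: 145161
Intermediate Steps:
w(c, d) = -4 + d
o(I, v) = -4 + v
l(n) = n*(-3 + n)/2 (l(n) = ((n + n)*(n - 3))/4 = ((2*n)*(-3 + n))/4 = (2*n*(-3 + n))/4 = n*(-3 + n)/2)
m(j) = j**2 - j (m(j) = (j**2 - 2*j) + j = j**2 - j)
(o(Y(6, -1), 5) + m(l(-5)))**2 = ((-4 + 5) + ((1/2)*(-5)*(-3 - 5))*(-1 + (1/2)*(-5)*(-3 - 5)))**2 = (1 + ((1/2)*(-5)*(-8))*(-1 + (1/2)*(-5)*(-8)))**2 = (1 + 20*(-1 + 20))**2 = (1 + 20*19)**2 = (1 + 380)**2 = 381**2 = 145161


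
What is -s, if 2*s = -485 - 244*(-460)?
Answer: -111755/2 ≈ -55878.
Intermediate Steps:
s = 111755/2 (s = (-485 - 244*(-460))/2 = (-485 + 112240)/2 = (1/2)*111755 = 111755/2 ≈ 55878.)
-s = -1*111755/2 = -111755/2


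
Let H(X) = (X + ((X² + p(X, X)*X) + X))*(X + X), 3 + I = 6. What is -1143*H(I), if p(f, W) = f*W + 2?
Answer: -329184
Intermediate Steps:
I = 3 (I = -3 + 6 = 3)
p(f, W) = 2 + W*f (p(f, W) = W*f + 2 = 2 + W*f)
H(X) = 2*X*(X² + 2*X + X*(2 + X²)) (H(X) = (X + ((X² + (2 + X*X)*X) + X))*(X + X) = (X + ((X² + (2 + X²)*X) + X))*(2*X) = (X + ((X² + X*(2 + X²)) + X))*(2*X) = (X + (X + X² + X*(2 + X²)))*(2*X) = (X² + 2*X + X*(2 + X²))*(2*X) = 2*X*(X² + 2*X + X*(2 + X²)))
-1143*H(I) = -2286*3²*(4 + 3 + 3²) = -2286*9*(4 + 3 + 9) = -2286*9*16 = -1143*288 = -329184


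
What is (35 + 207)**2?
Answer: 58564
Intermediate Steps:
(35 + 207)**2 = 242**2 = 58564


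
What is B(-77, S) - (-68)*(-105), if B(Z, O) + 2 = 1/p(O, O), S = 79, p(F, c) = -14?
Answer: -99989/14 ≈ -7142.1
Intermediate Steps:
B(Z, O) = -29/14 (B(Z, O) = -2 + 1/(-14) = -2 - 1/14 = -29/14)
B(-77, S) - (-68)*(-105) = -29/14 - (-68)*(-105) = -29/14 - 1*7140 = -29/14 - 7140 = -99989/14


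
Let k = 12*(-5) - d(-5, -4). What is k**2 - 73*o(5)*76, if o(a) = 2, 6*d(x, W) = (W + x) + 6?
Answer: -30223/4 ≈ -7555.8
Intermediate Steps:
d(x, W) = 1 + W/6 + x/6 (d(x, W) = ((W + x) + 6)/6 = (6 + W + x)/6 = 1 + W/6 + x/6)
k = -119/2 (k = 12*(-5) - (1 + (1/6)*(-4) + (1/6)*(-5)) = -60 - (1 - 2/3 - 5/6) = -60 - 1*(-1/2) = -60 + 1/2 = -119/2 ≈ -59.500)
k**2 - 73*o(5)*76 = (-119/2)**2 - 73*2*76 = 14161/4 - 146*76 = 14161/4 - 11096 = -30223/4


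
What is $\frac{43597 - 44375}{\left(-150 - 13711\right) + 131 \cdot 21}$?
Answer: $\frac{389}{5555} \approx 0.070027$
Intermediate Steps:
$\frac{43597 - 44375}{\left(-150 - 13711\right) + 131 \cdot 21} = - \frac{778}{-13861 + 2751} = - \frac{778}{-11110} = \left(-778\right) \left(- \frac{1}{11110}\right) = \frac{389}{5555}$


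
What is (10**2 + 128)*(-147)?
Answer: -33516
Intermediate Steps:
(10**2 + 128)*(-147) = (100 + 128)*(-147) = 228*(-147) = -33516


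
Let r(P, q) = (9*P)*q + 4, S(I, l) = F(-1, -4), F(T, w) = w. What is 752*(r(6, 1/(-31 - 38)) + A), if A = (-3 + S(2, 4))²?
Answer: 903152/23 ≈ 39268.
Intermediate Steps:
S(I, l) = -4
r(P, q) = 4 + 9*P*q (r(P, q) = 9*P*q + 4 = 4 + 9*P*q)
A = 49 (A = (-3 - 4)² = (-7)² = 49)
752*(r(6, 1/(-31 - 38)) + A) = 752*((4 + 9*6/(-31 - 38)) + 49) = 752*((4 + 9*6/(-69)) + 49) = 752*((4 + 9*6*(-1/69)) + 49) = 752*((4 - 18/23) + 49) = 752*(74/23 + 49) = 752*(1201/23) = 903152/23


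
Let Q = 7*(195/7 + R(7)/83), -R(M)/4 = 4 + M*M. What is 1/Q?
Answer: 83/14701 ≈ 0.0056459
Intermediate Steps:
R(M) = -16 - 4*M² (R(M) = -4*(4 + M*M) = -4*(4 + M²) = -16 - 4*M²)
Q = 14701/83 (Q = 7*(195/7 + (-16 - 4*7²)/83) = 7*(195*(⅐) + (-16 - 4*49)*(1/83)) = 7*(195/7 + (-16 - 196)*(1/83)) = 7*(195/7 - 212*1/83) = 7*(195/7 - 212/83) = 7*(14701/581) = 14701/83 ≈ 177.12)
1/Q = 1/(14701/83) = 83/14701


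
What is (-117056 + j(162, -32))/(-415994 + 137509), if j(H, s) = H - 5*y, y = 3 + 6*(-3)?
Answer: 116819/278485 ≈ 0.41948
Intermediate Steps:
y = -15 (y = 3 - 18 = -15)
j(H, s) = 75 + H (j(H, s) = H - 5*(-15) = H + 75 = 75 + H)
(-117056 + j(162, -32))/(-415994 + 137509) = (-117056 + (75 + 162))/(-415994 + 137509) = (-117056 + 237)/(-278485) = -116819*(-1/278485) = 116819/278485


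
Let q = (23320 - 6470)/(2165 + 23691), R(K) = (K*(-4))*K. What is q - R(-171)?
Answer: 1512119017/12928 ≈ 1.1696e+5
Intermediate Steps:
R(K) = -4*K² (R(K) = (-4*K)*K = -4*K²)
q = 8425/12928 (q = 16850/25856 = 16850*(1/25856) = 8425/12928 ≈ 0.65169)
q - R(-171) = 8425/12928 - (-4)*(-171)² = 8425/12928 - (-4)*29241 = 8425/12928 - 1*(-116964) = 8425/12928 + 116964 = 1512119017/12928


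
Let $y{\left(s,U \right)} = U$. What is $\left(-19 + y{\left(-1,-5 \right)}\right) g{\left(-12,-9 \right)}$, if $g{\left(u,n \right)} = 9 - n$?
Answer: $-432$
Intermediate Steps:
$\left(-19 + y{\left(-1,-5 \right)}\right) g{\left(-12,-9 \right)} = \left(-19 - 5\right) \left(9 - -9\right) = - 24 \left(9 + 9\right) = \left(-24\right) 18 = -432$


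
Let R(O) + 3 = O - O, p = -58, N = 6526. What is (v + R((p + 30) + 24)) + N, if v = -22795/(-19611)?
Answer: 127945348/19611 ≈ 6524.2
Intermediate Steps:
R(O) = -3 (R(O) = -3 + (O - O) = -3 + 0 = -3)
v = 22795/19611 (v = -22795*(-1/19611) = 22795/19611 ≈ 1.1624)
(v + R((p + 30) + 24)) + N = (22795/19611 - 3) + 6526 = -36038/19611 + 6526 = 127945348/19611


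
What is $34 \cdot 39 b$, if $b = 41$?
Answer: $54366$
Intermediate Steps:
$34 \cdot 39 b = 34 \cdot 39 \cdot 41 = 1326 \cdot 41 = 54366$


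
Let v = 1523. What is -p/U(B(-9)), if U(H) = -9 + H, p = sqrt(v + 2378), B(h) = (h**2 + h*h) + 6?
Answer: -sqrt(3901)/159 ≈ -0.39282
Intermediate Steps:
B(h) = 6 + 2*h**2 (B(h) = (h**2 + h**2) + 6 = 2*h**2 + 6 = 6 + 2*h**2)
p = sqrt(3901) (p = sqrt(1523 + 2378) = sqrt(3901) ≈ 62.458)
-p/U(B(-9)) = -sqrt(3901)/(-9 + (6 + 2*(-9)**2)) = -sqrt(3901)/(-9 + (6 + 2*81)) = -sqrt(3901)/(-9 + (6 + 162)) = -sqrt(3901)/(-9 + 168) = -sqrt(3901)/159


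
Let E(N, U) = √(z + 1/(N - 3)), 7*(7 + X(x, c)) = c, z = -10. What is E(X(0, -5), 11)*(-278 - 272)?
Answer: -110*I*√2271/3 ≈ -1747.3*I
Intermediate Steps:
X(x, c) = -7 + c/7
E(N, U) = √(-10 + 1/(-3 + N)) (E(N, U) = √(-10 + 1/(N - 3)) = √(-10 + 1/(-3 + N)))
E(X(0, -5), 11)*(-278 - 272) = √((31 - 10*(-7 + (⅐)*(-5)))/(-3 + (-7 + (⅐)*(-5))))*(-278 - 272) = √((31 - 10*(-7 - 5/7))/(-3 + (-7 - 5/7)))*(-550) = √((31 - 10*(-54/7))/(-3 - 54/7))*(-550) = √((31 + 540/7)/(-75/7))*(-550) = √(-7/75*757/7)*(-550) = √(-757/75)*(-550) = (I*√2271/15)*(-550) = -110*I*√2271/3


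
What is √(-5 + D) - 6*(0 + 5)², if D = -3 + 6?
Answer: -150 + I*√2 ≈ -150.0 + 1.4142*I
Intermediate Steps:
D = 3
√(-5 + D) - 6*(0 + 5)² = √(-5 + 3) - 6*(0 + 5)² = √(-2) - 6*5² = I*√2 - 6*25 = I*√2 - 150 = -150 + I*√2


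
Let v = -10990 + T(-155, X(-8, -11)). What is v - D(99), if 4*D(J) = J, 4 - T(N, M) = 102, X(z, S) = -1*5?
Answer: -44451/4 ≈ -11113.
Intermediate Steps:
X(z, S) = -5
T(N, M) = -98 (T(N, M) = 4 - 1*102 = 4 - 102 = -98)
D(J) = J/4
v = -11088 (v = -10990 - 98 = -11088)
v - D(99) = -11088 - 99/4 = -44451/4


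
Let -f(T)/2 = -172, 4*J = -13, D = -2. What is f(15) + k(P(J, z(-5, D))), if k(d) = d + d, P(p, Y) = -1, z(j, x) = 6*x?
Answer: 342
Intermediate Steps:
J = -13/4 (J = (¼)*(-13) = -13/4 ≈ -3.2500)
f(T) = 344 (f(T) = -2*(-172) = 344)
k(d) = 2*d
f(15) + k(P(J, z(-5, D))) = 344 + 2*(-1) = 344 - 2 = 342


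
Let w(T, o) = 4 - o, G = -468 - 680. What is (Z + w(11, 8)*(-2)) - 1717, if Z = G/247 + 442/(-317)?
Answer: -134286081/78299 ≈ -1715.0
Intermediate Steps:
G = -1148
Z = -473090/78299 (Z = -1148/247 + 442/(-317) = -1148*1/247 + 442*(-1/317) = -1148/247 - 442/317 = -473090/78299 ≈ -6.0421)
(Z + w(11, 8)*(-2)) - 1717 = (-473090/78299 + (4 - 1*8)*(-2)) - 1717 = (-473090/78299 + (4 - 8)*(-2)) - 1717 = (-473090/78299 - 4*(-2)) - 1717 = (-473090/78299 + 8) - 1717 = 153302/78299 - 1717 = -134286081/78299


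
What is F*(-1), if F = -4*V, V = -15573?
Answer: -62292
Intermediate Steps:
F = 62292 (F = -4*(-15573) = 62292)
F*(-1) = 62292*(-1) = -62292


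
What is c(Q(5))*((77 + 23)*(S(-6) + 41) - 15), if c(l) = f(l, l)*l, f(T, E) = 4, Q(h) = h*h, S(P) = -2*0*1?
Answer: 408500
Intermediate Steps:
S(P) = 0 (S(P) = 0*1 = 0)
Q(h) = h²
c(l) = 4*l
c(Q(5))*((77 + 23)*(S(-6) + 41) - 15) = (4*5²)*((77 + 23)*(0 + 41) - 15) = (4*25)*(100*41 - 15) = 100*(4100 - 15) = 100*4085 = 408500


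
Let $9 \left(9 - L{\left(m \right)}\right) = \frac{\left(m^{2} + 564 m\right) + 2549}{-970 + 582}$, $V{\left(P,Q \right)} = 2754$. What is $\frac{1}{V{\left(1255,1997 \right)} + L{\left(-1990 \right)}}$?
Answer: $\frac{1164}{4162895} \approx 0.00027961$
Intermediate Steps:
$L{\left(m \right)} = \frac{33977}{3492} + \frac{m^{2}}{3492} + \frac{47 m}{291}$ ($L{\left(m \right)} = 9 - \frac{\left(\left(m^{2} + 564 m\right) + 2549\right) \frac{1}{-970 + 582}}{9} = 9 - \frac{\left(2549 + m^{2} + 564 m\right) \frac{1}{-388}}{9} = 9 - \frac{\left(2549 + m^{2} + 564 m\right) \left(- \frac{1}{388}\right)}{9} = 9 - \frac{- \frac{2549}{388} - \frac{141 m}{97} - \frac{m^{2}}{388}}{9} = 9 + \left(\frac{2549}{3492} + \frac{m^{2}}{3492} + \frac{47 m}{291}\right) = \frac{33977}{3492} + \frac{m^{2}}{3492} + \frac{47 m}{291}$)
$\frac{1}{V{\left(1255,1997 \right)} + L{\left(-1990 \right)}} = \frac{1}{2754 + \left(\frac{33977}{3492} + \frac{\left(-1990\right)^{2}}{3492} + \frac{47}{291} \left(-1990\right)\right)} = \frac{1}{2754 + \left(\frac{33977}{3492} + \frac{1}{3492} \cdot 3960100 - \frac{93530}{291}\right)} = \frac{1}{2754 + \left(\frac{33977}{3492} + \frac{990025}{873} - \frac{93530}{291}\right)} = \frac{1}{2754 + \frac{957239}{1164}} = \frac{1}{\frac{4162895}{1164}} = \frac{1164}{4162895}$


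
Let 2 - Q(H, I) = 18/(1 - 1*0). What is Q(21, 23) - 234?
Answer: -250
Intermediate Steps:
Q(H, I) = -16 (Q(H, I) = 2 - 18/(1 - 1*0) = 2 - 18/(1 + 0) = 2 - 18/1 = 2 - 18 = -16)
Q(21, 23) - 234 = -16 - 234 = -250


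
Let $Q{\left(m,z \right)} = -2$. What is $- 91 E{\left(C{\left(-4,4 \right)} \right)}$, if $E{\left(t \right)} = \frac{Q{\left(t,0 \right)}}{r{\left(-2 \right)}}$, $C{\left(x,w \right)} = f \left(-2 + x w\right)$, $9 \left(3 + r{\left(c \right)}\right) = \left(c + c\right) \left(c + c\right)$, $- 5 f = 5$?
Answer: $- \frac{1638}{11} \approx -148.91$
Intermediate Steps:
$f = -1$ ($f = \left(- \frac{1}{5}\right) 5 = -1$)
$r{\left(c \right)} = -3 + \frac{4 c^{2}}{9}$ ($r{\left(c \right)} = -3 + \frac{\left(c + c\right) \left(c + c\right)}{9} = -3 + \frac{2 c 2 c}{9} = -3 + \frac{4 c^{2}}{9}$)
$C{\left(x,w \right)} = 2 - w x$ ($C{\left(x,w \right)} = - (-2 + x w) = - (-2 + w x) = 2 - w x$)
$E{\left(t \right)} = \frac{18}{11}$ ($E{\left(t \right)} = - \frac{2}{-3 + \frac{4 \left(-2\right)^{2}}{9}} = - \frac{2}{-3 + \frac{4}{9} \cdot 4} = - \frac{2}{-3 + \frac{16}{9}} = - \frac{2}{- \frac{11}{9}} = \left(-2\right) \left(- \frac{9}{11}\right) = \frac{18}{11}$)
$- 91 E{\left(C{\left(-4,4 \right)} \right)} = \left(-91\right) \frac{18}{11} = - \frac{1638}{11}$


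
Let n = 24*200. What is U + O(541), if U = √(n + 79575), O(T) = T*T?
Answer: 292681 + 75*√15 ≈ 2.9297e+5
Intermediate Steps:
n = 4800
O(T) = T²
U = 75*√15 (U = √(4800 + 79575) = √84375 = 75*√15 ≈ 290.47)
U + O(541) = 75*√15 + 541² = 75*√15 + 292681 = 292681 + 75*√15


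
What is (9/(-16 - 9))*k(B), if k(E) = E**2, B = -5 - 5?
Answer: -36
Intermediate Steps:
B = -10
(9/(-16 - 9))*k(B) = (9/(-16 - 9))*(-10)**2 = (9/(-25))*100 = (9*(-1/25))*100 = -9/25*100 = -36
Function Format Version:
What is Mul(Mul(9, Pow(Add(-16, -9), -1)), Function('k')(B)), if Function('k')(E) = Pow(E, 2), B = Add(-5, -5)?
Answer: -36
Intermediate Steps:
B = -10
Mul(Mul(9, Pow(Add(-16, -9), -1)), Function('k')(B)) = Mul(Mul(9, Pow(Add(-16, -9), -1)), Pow(-10, 2)) = Mul(Mul(9, Pow(-25, -1)), 100) = Mul(Mul(9, Rational(-1, 25)), 100) = Mul(Rational(-9, 25), 100) = -36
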